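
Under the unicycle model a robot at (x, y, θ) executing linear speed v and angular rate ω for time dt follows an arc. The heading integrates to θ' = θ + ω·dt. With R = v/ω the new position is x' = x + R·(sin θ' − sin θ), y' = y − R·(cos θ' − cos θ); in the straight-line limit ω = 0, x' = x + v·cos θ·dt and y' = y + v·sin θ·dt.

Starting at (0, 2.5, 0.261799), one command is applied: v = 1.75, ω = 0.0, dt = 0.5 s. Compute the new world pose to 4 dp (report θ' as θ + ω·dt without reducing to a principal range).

(0.8452, 2.7265, 0.2618)

θ' = 0.2618 + 0.0·0.5 = 0.2618
ω = 0 → straight: x' = 0 + 1.75·cos(0.2618)·0.5 = 0.8452
y' = 2.5 + 1.75·sin(0.2618)·0.5 = 2.7265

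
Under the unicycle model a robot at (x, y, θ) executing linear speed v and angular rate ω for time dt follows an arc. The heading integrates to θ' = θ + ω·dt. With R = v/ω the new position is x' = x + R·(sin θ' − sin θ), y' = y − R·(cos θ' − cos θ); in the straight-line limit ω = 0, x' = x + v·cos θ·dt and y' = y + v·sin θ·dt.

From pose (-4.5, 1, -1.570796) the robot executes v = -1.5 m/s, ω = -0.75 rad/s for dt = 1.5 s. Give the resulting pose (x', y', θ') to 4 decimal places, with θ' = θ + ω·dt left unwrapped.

θ' = -1.5708 + -0.75·1.5 = -2.6958
R = v/ω = -1.5/-0.75 = 2.0000
x' = -4.5 + 2.0000·(sin -2.6958 − sin -1.5708) = -3.3624
y' = 1 − 2.0000·(cos -2.6958 − cos -1.5708) = 2.8045

(-3.3624, 2.8045, -2.6958)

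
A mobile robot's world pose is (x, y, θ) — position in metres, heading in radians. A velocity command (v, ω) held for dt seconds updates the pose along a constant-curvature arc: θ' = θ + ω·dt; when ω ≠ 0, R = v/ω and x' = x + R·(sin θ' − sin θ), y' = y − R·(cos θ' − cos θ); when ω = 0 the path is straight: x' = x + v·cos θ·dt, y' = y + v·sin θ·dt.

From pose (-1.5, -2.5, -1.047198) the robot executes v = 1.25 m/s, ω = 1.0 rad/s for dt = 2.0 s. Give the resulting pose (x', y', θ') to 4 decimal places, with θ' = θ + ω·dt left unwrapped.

(0.6013, -2.5993, 0.9528)

θ' = -1.0472 + 1.0·2.0 = 0.9528
R = v/ω = 1.25/1.0 = 1.2500
x' = -1.5 + 1.2500·(sin 0.9528 − sin -1.0472) = 0.6013
y' = -2.5 − 1.2500·(cos 0.9528 − cos -1.0472) = -2.5993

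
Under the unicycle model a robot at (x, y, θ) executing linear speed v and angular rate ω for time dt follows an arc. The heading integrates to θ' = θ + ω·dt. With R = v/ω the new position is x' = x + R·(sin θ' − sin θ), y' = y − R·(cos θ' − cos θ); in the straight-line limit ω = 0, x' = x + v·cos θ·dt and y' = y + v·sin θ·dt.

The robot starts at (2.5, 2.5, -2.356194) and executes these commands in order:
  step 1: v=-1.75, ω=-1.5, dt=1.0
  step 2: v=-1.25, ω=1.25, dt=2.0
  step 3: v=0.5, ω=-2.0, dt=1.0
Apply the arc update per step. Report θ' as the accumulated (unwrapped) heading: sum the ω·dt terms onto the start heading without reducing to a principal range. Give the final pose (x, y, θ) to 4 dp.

(5.4244, 3.2271, -3.3562)

step 1: θ'=-3.8562 (R=1.1667) → pose (4.0895, 2.5563, -3.8562)
step 2: θ'=-1.3562 (R=-1.0000) → pose (5.7219, 3.5246, -1.3562)
step 3: θ'=-3.3562 (R=-0.2500) → pose (5.4244, 3.2271, -3.3562)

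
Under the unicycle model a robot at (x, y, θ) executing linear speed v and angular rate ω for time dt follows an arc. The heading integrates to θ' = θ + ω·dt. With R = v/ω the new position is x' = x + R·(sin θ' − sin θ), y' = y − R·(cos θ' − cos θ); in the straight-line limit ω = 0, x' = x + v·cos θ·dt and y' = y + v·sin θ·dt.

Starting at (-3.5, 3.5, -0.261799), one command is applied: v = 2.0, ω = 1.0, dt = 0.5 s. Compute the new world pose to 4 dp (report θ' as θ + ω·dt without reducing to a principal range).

θ' = -0.2618 + 1.0·0.5 = 0.2382
R = v/ω = 2.0/1.0 = 2.0000
x' = -3.5 + 2.0000·(sin 0.2382 − sin -0.2618) = -2.5105
y' = 3.5 − 2.0000·(cos 0.2382 − cos -0.2618) = 3.4883

(-2.5105, 3.4883, 0.2382)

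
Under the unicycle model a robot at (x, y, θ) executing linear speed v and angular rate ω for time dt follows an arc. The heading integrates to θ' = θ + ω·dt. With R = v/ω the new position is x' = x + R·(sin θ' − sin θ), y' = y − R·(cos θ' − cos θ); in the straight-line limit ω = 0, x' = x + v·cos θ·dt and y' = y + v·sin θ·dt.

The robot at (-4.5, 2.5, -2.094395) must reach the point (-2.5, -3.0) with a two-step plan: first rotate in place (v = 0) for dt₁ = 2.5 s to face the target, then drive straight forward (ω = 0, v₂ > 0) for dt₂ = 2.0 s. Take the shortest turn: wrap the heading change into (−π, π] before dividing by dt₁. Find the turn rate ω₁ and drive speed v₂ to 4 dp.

heading to target = atan2(-3−2.5, -2.5−-4.5) = -1.2220
Δθ = wrap(-1.2220 − -2.0944) = 0.8724; ω₁ = Δθ/dt₁ = 0.3489
distance = √((-2.5−-4.5)² + (-3−2.5)²) = 5.8523; v₂ = distance/dt₂ = 2.9262

ω₁ = 0.3489, v₂ = 2.9262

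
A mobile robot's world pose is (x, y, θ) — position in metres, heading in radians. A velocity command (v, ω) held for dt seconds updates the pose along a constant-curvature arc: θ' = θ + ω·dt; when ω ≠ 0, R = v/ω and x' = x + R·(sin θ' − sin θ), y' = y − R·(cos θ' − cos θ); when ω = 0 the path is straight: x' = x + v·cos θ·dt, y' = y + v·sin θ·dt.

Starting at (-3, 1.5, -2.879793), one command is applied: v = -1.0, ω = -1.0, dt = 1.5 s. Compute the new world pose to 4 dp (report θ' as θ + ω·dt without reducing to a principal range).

(-1.7960, 0.8606, -4.3798)

θ' = -2.8798 + -1.0·1.5 = -4.3798
R = v/ω = -1.0/-1.0 = 1.0000
x' = -3 + 1.0000·(sin -4.3798 − sin -2.8798) = -1.7960
y' = 1.5 − 1.0000·(cos -4.3798 − cos -2.8798) = 0.8606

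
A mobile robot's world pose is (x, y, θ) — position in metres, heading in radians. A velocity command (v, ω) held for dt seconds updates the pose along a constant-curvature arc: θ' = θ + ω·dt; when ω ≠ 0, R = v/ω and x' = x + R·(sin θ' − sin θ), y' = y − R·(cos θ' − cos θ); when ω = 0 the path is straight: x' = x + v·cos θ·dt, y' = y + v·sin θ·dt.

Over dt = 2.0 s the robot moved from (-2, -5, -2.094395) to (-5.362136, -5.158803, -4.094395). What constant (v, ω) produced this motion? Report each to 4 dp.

Δθ = -4.094395 − -2.094395 = -2.000000
ω = Δθ/dt = -2.000000/2.0 = -1.0000
R = Δx/(sin θ' − sin θ) = -2.0000
v = R·ω = -2.0000·-1.0000 = 2.0000

v = 2.0000, ω = -1.0000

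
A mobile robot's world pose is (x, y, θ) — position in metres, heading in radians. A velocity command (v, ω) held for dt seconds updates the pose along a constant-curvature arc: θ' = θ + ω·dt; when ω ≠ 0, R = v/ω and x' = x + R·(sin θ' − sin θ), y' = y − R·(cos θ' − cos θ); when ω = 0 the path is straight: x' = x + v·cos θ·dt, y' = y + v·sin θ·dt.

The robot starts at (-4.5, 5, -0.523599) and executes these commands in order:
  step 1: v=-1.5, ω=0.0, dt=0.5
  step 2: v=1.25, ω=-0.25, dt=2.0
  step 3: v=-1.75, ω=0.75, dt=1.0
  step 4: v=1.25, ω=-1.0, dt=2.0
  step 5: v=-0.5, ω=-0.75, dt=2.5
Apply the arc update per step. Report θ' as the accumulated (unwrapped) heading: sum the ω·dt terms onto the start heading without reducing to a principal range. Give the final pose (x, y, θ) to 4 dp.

step 1: θ'=-0.5236 (straight) → pose (-5.1495, 5.3750, -0.5236)
step 2: θ'=-1.0236 (R=-5.0000) → pose (-3.3796, 3.6464, -1.0236)
step 3: θ'=-0.2736 (R=-2.3333) → pose (-4.7418, 4.6789, -0.2736)
step 4: θ'=-2.2736 (R=-1.2500) → pose (-4.1257, 2.6674, -2.2736)
step 5: θ'=-4.1486 (R=0.6667) → pose (-3.0535, 2.5928, -4.1486)

(-3.0535, 2.5928, -4.1486)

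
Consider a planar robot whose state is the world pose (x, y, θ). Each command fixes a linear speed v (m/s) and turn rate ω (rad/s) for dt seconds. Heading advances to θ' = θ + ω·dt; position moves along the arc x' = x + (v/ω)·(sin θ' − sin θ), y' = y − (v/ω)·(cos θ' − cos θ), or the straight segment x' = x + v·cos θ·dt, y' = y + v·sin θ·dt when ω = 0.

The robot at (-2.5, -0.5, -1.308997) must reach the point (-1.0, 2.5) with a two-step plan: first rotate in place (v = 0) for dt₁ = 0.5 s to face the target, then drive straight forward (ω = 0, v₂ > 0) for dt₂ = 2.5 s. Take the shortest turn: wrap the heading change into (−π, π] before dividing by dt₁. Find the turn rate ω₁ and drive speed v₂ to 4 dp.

ω₁ = 4.8323, v₂ = 1.3416

heading to target = atan2(2.5−-0.5, -1−-2.5) = 1.1071
Δθ = wrap(1.1071 − -1.3090) = 2.4161; ω₁ = Δθ/dt₁ = 4.8323
distance = √((-1−-2.5)² + (2.5−-0.5)²) = 3.3541; v₂ = distance/dt₂ = 1.3416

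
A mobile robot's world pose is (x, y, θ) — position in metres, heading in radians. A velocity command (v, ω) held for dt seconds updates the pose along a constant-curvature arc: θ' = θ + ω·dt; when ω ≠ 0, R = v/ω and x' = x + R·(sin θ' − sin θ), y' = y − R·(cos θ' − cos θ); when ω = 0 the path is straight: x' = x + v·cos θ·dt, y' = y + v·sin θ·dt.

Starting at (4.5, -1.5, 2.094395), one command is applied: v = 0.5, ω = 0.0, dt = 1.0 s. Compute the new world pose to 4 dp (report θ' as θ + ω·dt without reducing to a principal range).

(4.2500, -1.0670, 2.0944)

θ' = 2.0944 + 0.0·1.0 = 2.0944
ω = 0 → straight: x' = 4.5 + 0.5·cos(2.0944)·1.0 = 4.2500
y' = -1.5 + 0.5·sin(2.0944)·1.0 = -1.0670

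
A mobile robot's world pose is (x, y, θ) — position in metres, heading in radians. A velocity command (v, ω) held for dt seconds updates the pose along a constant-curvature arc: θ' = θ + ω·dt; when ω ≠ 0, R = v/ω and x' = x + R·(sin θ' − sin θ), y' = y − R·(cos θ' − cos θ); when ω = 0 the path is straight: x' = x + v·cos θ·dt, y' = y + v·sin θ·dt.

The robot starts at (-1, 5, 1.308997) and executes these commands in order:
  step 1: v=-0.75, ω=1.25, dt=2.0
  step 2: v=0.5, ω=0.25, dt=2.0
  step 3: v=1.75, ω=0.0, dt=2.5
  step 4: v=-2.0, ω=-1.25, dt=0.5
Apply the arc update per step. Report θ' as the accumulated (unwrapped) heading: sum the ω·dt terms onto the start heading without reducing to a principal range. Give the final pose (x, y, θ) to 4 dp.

(-1.7223, 0.3061, 3.6840)

step 1: θ'=3.8090 (R=-0.6000) → pose (-0.0491, 4.3735, 3.8090)
step 2: θ'=4.3090 (R=2.0000) → pose (-0.6506, 3.5877, 4.3090)
step 3: θ'=4.3090 (straight) → pose (-2.3680, -0.4362, 4.3090)
step 4: θ'=3.6840 (R=1.6000) → pose (-1.7223, 0.3061, 3.6840)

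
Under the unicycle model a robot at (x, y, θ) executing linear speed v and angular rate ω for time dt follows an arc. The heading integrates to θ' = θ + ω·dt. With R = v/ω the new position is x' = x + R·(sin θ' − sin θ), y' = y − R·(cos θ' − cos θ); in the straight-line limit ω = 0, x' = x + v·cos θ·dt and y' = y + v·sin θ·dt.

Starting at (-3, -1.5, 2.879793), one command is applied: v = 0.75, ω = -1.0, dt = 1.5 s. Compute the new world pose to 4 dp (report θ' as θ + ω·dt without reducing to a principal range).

(-3.5422, -0.6332, 1.3798)

θ' = 2.8798 + -1.0·1.5 = 1.3798
R = v/ω = 0.75/-1.0 = -0.7500
x' = -3 + -0.7500·(sin 1.3798 − sin 2.8798) = -3.5422
y' = -1.5 − -0.7500·(cos 1.3798 − cos 2.8798) = -0.6332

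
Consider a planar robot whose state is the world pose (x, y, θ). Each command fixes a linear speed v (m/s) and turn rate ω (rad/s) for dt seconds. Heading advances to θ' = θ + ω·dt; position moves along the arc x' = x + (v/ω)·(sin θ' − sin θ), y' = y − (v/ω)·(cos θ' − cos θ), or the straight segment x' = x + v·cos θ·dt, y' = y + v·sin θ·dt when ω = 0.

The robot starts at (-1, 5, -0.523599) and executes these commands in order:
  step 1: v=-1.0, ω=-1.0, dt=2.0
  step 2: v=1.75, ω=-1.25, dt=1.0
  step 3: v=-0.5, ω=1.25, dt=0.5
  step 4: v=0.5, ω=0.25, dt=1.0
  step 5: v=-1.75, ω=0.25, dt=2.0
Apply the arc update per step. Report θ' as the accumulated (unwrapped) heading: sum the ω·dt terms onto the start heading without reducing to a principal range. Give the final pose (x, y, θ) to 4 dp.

step 1: θ'=-2.5236 (R=1.0000) → pose (-1.0794, 6.6811, -2.5236)
step 2: θ'=-3.7736 (R=-1.4000) → pose (-2.7176, 6.6925, -3.7736)
step 3: θ'=-3.1486 (R=-0.4000) → pose (-2.4841, 6.6153, -3.1486)
step 4: θ'=-2.8986 (R=2.0000) → pose (-2.9794, 6.5566, -2.8986)
step 5: θ'=-2.3986 (R=-7.0000) → pose (0.0718, 8.1958, -2.3986)

(0.0718, 8.1958, -2.3986)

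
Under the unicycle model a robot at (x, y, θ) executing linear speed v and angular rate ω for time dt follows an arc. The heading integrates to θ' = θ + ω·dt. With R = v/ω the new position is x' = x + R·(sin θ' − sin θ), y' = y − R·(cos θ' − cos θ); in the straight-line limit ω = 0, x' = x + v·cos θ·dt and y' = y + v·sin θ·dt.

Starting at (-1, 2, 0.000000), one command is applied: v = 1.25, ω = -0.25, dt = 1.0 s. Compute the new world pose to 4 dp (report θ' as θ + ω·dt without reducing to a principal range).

(0.2370, 1.8446, -0.2500)

θ' = 0.0000 + -0.25·1.0 = -0.2500
R = v/ω = 1.25/-0.25 = -5.0000
x' = -1 + -5.0000·(sin -0.2500 − sin 0.0000) = 0.2370
y' = 2 − -5.0000·(cos -0.2500 − cos 0.0000) = 1.8446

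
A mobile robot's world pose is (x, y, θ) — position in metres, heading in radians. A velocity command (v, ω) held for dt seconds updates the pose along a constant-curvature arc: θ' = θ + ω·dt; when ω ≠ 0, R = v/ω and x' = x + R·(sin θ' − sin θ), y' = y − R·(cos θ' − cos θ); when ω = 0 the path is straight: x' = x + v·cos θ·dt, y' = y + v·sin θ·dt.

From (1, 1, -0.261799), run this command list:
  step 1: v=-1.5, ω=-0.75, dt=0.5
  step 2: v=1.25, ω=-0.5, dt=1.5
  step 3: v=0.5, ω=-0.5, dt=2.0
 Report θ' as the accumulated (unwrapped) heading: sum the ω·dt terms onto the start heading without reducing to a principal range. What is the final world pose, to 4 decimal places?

(1.0016, -1.1401, -2.3868)

step 1: θ'=-0.6368 (R=2.0000) → pose (0.3284, 1.3238, -0.6368)
step 2: θ'=-1.3868 (R=-2.5000) → pose (1.2996, -0.2288, -1.3868)
step 3: θ'=-2.3868 (R=-1.0000) → pose (1.0016, -1.1401, -2.3868)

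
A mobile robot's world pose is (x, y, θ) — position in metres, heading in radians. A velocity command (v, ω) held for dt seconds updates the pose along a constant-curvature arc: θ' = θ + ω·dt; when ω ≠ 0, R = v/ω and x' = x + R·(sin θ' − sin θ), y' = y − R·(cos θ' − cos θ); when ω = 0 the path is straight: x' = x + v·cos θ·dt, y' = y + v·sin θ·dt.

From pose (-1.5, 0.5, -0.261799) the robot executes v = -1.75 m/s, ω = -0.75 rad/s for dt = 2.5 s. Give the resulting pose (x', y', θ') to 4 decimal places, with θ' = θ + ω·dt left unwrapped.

θ' = -0.2618 + -0.75·2.5 = -2.1368
R = v/ω = -1.75/-0.75 = 2.3333
x' = -1.5 + 2.3333·(sin -2.1368 − sin -0.2618) = -2.8655
y' = 0.5 − 2.3333·(cos -2.1368 − cos -0.2618) = 4.0051

(-2.8655, 4.0051, -2.1368)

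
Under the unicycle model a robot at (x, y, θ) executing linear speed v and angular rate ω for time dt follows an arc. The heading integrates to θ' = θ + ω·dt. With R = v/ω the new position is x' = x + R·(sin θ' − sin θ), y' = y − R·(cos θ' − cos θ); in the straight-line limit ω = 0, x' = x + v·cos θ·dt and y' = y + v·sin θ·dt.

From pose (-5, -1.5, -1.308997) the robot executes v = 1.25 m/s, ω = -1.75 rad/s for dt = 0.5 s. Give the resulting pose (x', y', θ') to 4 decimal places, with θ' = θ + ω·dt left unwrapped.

(-5.1058, -2.0959, -2.1840)

θ' = -1.3090 + -1.75·0.5 = -2.1840
R = v/ω = 1.25/-1.75 = -0.7143
x' = -5 + -0.7143·(sin -2.1840 − sin -1.3090) = -5.1058
y' = -1.5 − -0.7143·(cos -2.1840 − cos -1.3090) = -2.0959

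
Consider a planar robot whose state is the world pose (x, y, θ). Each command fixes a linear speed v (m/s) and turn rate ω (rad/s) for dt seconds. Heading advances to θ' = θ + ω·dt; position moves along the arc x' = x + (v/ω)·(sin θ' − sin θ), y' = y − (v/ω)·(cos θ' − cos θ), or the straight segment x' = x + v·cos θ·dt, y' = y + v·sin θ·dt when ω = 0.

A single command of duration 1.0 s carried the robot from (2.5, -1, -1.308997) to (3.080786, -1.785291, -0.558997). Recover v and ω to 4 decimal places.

Δθ = -0.558997 − -1.308997 = 0.750000
ω = Δθ/dt = 0.750000/1.0 = 0.7500
R = −Δy/(cos θ' − cos θ) = 1.3333
v = R·ω = 1.3333·0.7500 = 1.0000

v = 1.0000, ω = 0.7500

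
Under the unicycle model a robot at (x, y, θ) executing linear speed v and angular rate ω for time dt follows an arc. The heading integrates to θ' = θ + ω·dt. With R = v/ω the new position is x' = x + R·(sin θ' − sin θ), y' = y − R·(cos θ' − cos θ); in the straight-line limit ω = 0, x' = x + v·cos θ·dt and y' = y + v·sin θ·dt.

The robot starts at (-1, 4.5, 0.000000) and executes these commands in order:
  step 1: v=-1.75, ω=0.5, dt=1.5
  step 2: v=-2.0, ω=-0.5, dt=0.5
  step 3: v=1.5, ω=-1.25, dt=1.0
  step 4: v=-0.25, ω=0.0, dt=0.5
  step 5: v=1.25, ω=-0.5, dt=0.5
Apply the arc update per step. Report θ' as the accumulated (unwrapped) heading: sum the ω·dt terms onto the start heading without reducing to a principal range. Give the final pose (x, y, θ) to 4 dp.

step 1: θ'=0.7500 (R=-3.5000) → pose (-3.3857, 3.5609, 0.7500)
step 2: θ'=0.5000 (R=4.0000) → pose (-4.1946, 2.9773, 0.5000)
step 3: θ'=-0.7500 (R=-1.2000) → pose (-2.8013, 2.8023, -0.7500)
step 4: θ'=-0.7500 (straight) → pose (-2.8928, 2.8875, -0.7500)
step 5: θ'=-1.0000 (R=-2.5000) → pose (-2.4932, 2.4090, -1.0000)

(-2.4932, 2.4090, -1.0000)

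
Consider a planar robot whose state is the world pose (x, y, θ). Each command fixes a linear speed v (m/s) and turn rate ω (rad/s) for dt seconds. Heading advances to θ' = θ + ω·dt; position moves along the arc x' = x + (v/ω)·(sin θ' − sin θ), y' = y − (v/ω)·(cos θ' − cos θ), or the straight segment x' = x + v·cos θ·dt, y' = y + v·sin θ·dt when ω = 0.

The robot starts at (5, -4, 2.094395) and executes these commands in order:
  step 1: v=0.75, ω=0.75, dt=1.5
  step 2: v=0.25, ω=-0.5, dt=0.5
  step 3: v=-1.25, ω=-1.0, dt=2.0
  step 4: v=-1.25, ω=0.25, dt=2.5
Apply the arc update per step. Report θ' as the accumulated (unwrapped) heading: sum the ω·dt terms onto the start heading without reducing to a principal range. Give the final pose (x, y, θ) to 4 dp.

(3.8723, -8.3829, 1.5944)

step 1: θ'=3.2194 (R=1.0000) → pose (4.0563, -3.5030, 3.2194)
step 2: θ'=2.9694 (R=-0.5000) → pose (3.9317, -3.4971, 2.9694)
step 3: θ'=0.9694 (R=1.2500) → pose (4.7482, -5.4359, 0.9694)
step 4: θ'=1.5944 (R=-5.0000) → pose (3.8723, -8.3829, 1.5944)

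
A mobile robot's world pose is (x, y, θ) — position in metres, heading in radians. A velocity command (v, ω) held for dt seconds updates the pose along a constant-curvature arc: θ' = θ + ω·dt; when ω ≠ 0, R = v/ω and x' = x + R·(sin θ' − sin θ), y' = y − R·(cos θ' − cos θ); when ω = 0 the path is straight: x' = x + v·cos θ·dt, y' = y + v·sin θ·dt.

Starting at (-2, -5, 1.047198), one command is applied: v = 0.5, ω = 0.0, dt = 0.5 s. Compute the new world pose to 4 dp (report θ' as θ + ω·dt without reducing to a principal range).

(-1.8750, -4.7835, 1.0472)

θ' = 1.0472 + 0.0·0.5 = 1.0472
ω = 0 → straight: x' = -2 + 0.5·cos(1.0472)·0.5 = -1.8750
y' = -5 + 0.5·sin(1.0472)·0.5 = -4.7835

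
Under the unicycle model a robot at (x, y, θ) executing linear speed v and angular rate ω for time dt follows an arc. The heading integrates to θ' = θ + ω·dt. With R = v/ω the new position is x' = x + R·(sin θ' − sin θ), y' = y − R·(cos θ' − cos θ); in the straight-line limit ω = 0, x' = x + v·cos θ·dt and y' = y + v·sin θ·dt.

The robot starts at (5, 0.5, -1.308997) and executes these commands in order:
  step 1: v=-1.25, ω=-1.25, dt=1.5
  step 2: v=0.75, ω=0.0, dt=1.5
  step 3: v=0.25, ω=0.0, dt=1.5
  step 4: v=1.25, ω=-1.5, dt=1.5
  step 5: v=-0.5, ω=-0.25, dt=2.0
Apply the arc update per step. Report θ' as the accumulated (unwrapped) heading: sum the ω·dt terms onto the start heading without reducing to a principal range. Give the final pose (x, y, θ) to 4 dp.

(3.1022, 2.6465, -5.9340)

step 1: θ'=-3.1840 (R=1.0000) → pose (6.0083, 1.7579, -3.1840)
step 2: θ'=-3.1840 (straight) → pose (4.8843, 1.8056, -3.1840)
step 3: θ'=-3.1840 (straight) → pose (4.5097, 1.8215, -3.1840)
step 4: θ'=-5.4340 (R=-0.8333) → pose (3.9194, 3.2046, -5.4340)
step 5: θ'=-5.9340 (R=2.0000) → pose (3.1022, 2.6465, -5.9340)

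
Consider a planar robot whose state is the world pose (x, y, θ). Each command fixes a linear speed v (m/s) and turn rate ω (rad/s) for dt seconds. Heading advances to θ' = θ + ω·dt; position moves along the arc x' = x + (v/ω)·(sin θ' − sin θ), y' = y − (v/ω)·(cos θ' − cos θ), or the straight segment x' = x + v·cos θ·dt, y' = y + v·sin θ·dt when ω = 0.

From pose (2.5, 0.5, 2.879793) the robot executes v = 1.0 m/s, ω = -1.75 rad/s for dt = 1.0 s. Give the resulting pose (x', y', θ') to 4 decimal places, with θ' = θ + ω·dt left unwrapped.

(2.1311, 1.2959, 1.1298)

θ' = 2.8798 + -1.75·1.0 = 1.1298
R = v/ω = 1.0/-1.75 = -0.5714
x' = 2.5 + -0.5714·(sin 1.1298 − sin 2.8798) = 2.1311
y' = 0.5 − -0.5714·(cos 1.1298 − cos 2.8798) = 1.2959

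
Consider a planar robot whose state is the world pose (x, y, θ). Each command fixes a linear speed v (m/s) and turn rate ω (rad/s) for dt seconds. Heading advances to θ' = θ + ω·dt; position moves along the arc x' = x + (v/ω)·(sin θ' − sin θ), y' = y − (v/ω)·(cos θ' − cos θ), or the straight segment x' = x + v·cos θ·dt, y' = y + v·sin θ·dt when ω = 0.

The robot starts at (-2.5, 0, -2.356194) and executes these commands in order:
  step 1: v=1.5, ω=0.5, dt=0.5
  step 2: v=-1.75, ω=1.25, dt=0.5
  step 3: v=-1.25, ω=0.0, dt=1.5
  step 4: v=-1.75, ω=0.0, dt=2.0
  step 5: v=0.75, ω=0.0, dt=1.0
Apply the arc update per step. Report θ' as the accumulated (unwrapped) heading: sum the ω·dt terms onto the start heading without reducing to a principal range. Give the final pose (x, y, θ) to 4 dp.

step 1: θ'=-2.1062 (R=3.0000) → pose (-2.9589, -0.5908, -2.1062)
step 2: θ'=-1.4812 (R=-1.4000) → pose (-2.7686, 0.2488, -1.4812)
step 3: θ'=-1.4812 (straight) → pose (-2.9364, 2.1162, -1.4812)
step 4: θ'=-1.4812 (straight) → pose (-3.2496, 5.6022, -1.4812)
step 5: θ'=-1.4812 (straight) → pose (-3.1824, 4.8552, -1.4812)

(-3.1824, 4.8552, -1.4812)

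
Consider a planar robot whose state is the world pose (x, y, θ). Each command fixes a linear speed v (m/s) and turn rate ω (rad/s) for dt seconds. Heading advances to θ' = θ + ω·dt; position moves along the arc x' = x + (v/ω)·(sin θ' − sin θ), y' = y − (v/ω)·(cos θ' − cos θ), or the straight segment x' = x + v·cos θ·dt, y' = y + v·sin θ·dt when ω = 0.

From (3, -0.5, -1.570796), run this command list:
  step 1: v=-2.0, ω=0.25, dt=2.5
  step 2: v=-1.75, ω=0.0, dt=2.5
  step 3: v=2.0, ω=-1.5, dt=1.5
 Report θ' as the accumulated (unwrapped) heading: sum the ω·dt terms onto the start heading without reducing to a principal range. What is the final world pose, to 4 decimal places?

step 1: θ'=-0.9458 (R=-8.0000) → pose (1.4877, 4.1808, -0.9458)
step 2: θ'=-0.9458 (straight) → pose (-1.0721, 7.7287, -0.9458)
step 3: θ'=-3.1958 (R=-1.3333) → pose (-2.2256, 5.6172, -3.1958)

(-2.2256, 5.6172, -3.1958)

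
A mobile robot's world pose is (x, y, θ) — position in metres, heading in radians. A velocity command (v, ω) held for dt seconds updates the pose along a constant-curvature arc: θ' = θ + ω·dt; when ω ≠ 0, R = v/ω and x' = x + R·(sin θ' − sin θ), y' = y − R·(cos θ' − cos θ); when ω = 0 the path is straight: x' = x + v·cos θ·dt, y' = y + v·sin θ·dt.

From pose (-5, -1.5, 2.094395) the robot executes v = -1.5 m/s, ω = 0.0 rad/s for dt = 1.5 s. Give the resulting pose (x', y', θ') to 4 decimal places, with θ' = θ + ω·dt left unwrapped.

(-3.8750, -3.4486, 2.0944)

θ' = 2.0944 + 0.0·1.5 = 2.0944
ω = 0 → straight: x' = -5 + -1.5·cos(2.0944)·1.5 = -3.8750
y' = -1.5 + -1.5·sin(2.0944)·1.5 = -3.4486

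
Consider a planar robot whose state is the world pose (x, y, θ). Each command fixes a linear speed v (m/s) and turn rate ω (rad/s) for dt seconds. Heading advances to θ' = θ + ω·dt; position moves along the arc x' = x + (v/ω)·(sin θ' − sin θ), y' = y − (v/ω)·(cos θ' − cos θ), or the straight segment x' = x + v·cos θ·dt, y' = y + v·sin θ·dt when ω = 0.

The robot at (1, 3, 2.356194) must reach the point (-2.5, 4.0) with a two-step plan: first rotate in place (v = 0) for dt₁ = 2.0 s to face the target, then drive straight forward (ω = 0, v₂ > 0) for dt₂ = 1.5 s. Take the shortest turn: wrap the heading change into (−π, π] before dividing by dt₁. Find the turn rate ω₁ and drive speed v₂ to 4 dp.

heading to target = atan2(4−3, -2.5−1) = 2.8633
Δθ = wrap(2.8633 − 2.3562) = 0.5071; ω₁ = Δθ/dt₁ = 0.2535
distance = √((-2.5−1)² + (4−3)²) = 3.6401; v₂ = distance/dt₂ = 2.4267

ω₁ = 0.2535, v₂ = 2.4267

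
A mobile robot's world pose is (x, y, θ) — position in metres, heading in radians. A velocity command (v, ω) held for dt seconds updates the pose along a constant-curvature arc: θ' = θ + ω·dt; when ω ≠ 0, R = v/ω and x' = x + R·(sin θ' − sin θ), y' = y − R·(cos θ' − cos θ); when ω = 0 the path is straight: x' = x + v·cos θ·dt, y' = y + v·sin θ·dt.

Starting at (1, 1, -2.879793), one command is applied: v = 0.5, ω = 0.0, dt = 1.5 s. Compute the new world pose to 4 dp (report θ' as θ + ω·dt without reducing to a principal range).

(0.2756, 0.8059, -2.8798)

θ' = -2.8798 + 0.0·1.5 = -2.8798
ω = 0 → straight: x' = 1 + 0.5·cos(-2.8798)·1.5 = 0.2756
y' = 1 + 0.5·sin(-2.8798)·1.5 = 0.8059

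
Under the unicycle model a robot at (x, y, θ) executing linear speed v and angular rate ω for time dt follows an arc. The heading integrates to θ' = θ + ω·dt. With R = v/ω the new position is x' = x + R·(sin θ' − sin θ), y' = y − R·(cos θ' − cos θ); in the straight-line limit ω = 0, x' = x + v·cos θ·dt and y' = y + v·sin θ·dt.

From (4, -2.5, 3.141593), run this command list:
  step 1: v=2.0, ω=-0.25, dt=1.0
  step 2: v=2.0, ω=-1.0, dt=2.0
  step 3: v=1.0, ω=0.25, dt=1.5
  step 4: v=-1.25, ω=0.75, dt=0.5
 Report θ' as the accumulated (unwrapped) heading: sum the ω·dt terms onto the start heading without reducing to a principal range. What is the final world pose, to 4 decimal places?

step 1: θ'=2.8916 (R=-8.0000) → pose (2.0208, -2.2513, 2.8916)
step 2: θ'=0.8916 (R=-2.0000) → pose (0.9594, 0.9429, 0.8916)
step 3: θ'=1.2666 (R=4.0000) → pose (1.6635, 2.2574, 1.2666)
step 4: θ'=1.6416 (R=-1.6667) → pose (1.5911, 1.6403, 1.6416)

(1.5911, 1.6403, 1.6416)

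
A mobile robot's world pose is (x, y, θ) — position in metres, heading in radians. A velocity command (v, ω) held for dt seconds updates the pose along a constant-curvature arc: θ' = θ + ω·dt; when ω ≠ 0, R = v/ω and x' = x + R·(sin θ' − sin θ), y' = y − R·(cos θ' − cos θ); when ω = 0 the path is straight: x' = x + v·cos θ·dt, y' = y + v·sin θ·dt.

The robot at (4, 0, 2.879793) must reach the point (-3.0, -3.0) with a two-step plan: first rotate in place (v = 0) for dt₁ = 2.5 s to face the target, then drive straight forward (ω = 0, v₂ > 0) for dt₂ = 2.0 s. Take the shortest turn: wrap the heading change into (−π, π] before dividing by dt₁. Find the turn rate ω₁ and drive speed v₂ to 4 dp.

heading to target = atan2(-3−0, -3−4) = -2.7367
Δθ = wrap(-2.7367 − 2.8798) = 0.6667; ω₁ = Δθ/dt₁ = 0.2667
distance = √((-3−4)² + (-3−0)²) = 7.6158; v₂ = distance/dt₂ = 3.8079

ω₁ = 0.2667, v₂ = 3.8079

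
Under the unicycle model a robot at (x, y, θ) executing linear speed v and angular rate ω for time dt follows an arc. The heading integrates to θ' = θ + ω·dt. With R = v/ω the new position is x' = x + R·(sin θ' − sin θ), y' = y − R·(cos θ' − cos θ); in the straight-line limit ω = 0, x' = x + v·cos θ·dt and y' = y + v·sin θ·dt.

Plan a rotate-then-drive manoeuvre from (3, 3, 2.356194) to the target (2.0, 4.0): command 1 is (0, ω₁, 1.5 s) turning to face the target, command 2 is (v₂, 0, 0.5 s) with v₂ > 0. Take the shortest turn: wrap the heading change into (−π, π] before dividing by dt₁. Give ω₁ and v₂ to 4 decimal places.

ω₁ = 0.0000, v₂ = 2.8284

heading to target = atan2(4−3, 2−3) = 2.3562
Δθ = wrap(2.3562 − 2.3562) = 0.0000; ω₁ = Δθ/dt₁ = 0.0000
distance = √((2−3)² + (4−3)²) = 1.4142; v₂ = distance/dt₂ = 2.8284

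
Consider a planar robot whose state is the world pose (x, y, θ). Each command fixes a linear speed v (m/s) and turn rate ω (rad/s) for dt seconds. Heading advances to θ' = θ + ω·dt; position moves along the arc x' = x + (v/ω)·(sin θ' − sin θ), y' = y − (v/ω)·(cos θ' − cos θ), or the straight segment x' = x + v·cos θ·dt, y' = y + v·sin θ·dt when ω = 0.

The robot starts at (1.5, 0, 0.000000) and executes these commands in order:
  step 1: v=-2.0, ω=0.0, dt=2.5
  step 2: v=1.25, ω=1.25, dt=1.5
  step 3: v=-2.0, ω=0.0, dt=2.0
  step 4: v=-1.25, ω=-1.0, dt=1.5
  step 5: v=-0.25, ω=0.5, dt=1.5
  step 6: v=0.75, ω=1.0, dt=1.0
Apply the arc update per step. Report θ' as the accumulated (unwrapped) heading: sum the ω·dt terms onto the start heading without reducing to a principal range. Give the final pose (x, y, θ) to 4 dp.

step 1: θ'=0.0000 (straight) → pose (-3.5000, 0.0000, 0.0000)
step 2: θ'=1.8750 (R=1.0000) → pose (-2.5459, 1.2995, 1.8750)
step 3: θ'=1.8750 (straight) → pose (-1.3478, -2.5168, 1.8750)
step 4: θ'=0.3750 (R=1.2500) → pose (-2.0825, -4.0544, 0.3750)
step 5: θ'=1.1250 (R=-0.5000) → pose (-2.3505, -4.3040, 1.1250)
step 6: θ'=2.1250 (R=0.7500) → pose (-2.3895, -3.5859, 2.1250)

(-2.3895, -3.5859, 2.1250)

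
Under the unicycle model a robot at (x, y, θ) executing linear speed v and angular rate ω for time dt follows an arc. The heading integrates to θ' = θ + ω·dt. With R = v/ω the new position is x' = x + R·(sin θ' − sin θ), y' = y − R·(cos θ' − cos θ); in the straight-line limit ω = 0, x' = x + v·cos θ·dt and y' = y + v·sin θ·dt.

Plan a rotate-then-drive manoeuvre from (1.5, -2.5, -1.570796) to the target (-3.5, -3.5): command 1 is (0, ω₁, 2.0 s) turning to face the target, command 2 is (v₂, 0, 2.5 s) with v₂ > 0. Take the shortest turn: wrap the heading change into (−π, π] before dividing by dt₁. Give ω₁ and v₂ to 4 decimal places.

heading to target = atan2(-3.5−-2.5, -3.5−1.5) = -2.9442
Δθ = wrap(-2.9442 − -1.5708) = -1.3734; ω₁ = Δθ/dt₁ = -0.6867
distance = √((-3.5−1.5)² + (-3.5−-2.5)²) = 5.0990; v₂ = distance/dt₂ = 2.0396

ω₁ = -0.6867, v₂ = 2.0396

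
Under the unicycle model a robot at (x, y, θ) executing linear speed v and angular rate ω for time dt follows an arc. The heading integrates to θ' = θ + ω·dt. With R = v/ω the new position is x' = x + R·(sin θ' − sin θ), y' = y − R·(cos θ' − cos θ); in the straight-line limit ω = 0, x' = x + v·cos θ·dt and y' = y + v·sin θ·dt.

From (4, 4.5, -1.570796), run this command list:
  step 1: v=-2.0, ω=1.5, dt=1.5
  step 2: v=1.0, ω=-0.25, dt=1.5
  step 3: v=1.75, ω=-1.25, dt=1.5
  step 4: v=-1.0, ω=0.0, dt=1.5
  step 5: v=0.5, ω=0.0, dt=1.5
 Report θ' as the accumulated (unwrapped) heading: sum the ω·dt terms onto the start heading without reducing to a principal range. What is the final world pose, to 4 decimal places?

(4.9630, 5.6558, -1.5708)

step 1: θ'=0.6792 (R=-1.3333) → pose (1.8291, 5.5374, 0.6792)
step 2: θ'=0.3042 (R=-4.0000) → pose (3.1437, 6.2415, 0.3042)
step 3: θ'=-1.5708 (R=-1.4000) → pose (4.9630, 4.9058, -1.5708)
step 4: θ'=-1.5708 (straight) → pose (4.9630, 6.4058, -1.5708)
step 5: θ'=-1.5708 (straight) → pose (4.9630, 5.6558, -1.5708)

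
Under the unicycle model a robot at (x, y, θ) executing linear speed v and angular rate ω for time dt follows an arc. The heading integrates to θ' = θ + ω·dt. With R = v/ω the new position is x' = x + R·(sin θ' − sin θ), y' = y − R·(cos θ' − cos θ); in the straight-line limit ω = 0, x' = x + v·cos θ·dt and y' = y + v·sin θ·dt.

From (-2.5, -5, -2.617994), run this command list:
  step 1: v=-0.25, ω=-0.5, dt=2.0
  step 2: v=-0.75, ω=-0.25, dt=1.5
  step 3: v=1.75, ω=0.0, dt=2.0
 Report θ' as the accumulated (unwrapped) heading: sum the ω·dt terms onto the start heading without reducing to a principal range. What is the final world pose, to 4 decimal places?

step 1: θ'=-3.6180 (R=0.5000) → pose (-2.0207, -4.9887, -3.6180)
step 2: θ'=-3.9930 (R=3.0000) → pose (-1.1398, -5.6779, -3.9930)
step 3: θ'=-3.9930 (straight) → pose (-3.4461, -3.0451, -3.9930)

(-3.4461, -3.0451, -3.9930)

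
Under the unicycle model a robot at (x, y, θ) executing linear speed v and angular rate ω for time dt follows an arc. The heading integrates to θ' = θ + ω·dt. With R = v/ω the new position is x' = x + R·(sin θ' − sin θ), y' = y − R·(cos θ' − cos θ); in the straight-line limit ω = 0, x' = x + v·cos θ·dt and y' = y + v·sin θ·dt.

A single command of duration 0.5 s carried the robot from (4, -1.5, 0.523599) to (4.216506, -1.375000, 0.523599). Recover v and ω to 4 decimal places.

v = 0.5000, ω = 0.0000

Δθ = 0.523599 − 0.523599 = 0.000000
ω = Δθ/dt = 0.000000/0.5 = 0.0000
ω = 0 → v = (Δx·cos θ + Δy·sin θ)/dt = 0.5000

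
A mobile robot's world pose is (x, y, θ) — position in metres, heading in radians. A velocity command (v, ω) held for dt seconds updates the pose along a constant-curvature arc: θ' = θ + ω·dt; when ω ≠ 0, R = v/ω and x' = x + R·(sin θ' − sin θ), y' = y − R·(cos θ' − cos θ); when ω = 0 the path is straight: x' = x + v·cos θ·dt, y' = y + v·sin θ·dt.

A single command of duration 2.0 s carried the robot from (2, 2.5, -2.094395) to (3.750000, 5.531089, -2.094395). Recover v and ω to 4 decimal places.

v = -1.7500, ω = 0.0000

Δθ = -2.094395 − -2.094395 = 0.000000
ω = Δθ/dt = 0.000000/2.0 = 0.0000
ω = 0 → v = (Δx·cos θ + Δy·sin θ)/dt = -1.7500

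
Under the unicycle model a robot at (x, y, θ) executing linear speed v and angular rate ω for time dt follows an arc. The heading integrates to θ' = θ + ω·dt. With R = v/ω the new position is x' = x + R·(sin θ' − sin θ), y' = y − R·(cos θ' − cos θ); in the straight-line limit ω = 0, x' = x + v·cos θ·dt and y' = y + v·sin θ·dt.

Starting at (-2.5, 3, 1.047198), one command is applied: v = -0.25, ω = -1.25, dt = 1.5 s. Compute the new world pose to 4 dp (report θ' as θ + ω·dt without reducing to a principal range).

θ' = 1.0472 + -1.25·1.5 = -0.8278
R = v/ω = -0.25/-1.25 = 0.2000
x' = -2.5 + 0.2000·(sin -0.8278 − sin 1.0472) = -2.8205
y' = 3 − 0.2000·(cos -0.8278 − cos 1.0472) = 2.9647

(-2.8205, 2.9647, -0.8278)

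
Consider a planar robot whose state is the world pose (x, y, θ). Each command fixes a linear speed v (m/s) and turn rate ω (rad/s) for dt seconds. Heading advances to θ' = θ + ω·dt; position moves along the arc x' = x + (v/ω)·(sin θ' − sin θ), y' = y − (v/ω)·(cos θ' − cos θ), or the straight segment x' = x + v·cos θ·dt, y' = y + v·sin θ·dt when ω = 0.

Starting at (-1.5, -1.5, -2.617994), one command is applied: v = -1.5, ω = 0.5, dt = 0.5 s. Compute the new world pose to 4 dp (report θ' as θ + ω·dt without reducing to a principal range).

θ' = -2.6180 + 0.5·0.5 = -2.3680
R = v/ω = -1.5/0.5 = -3.0000
x' = -1.5 + -3.0000·(sin -2.3680 − sin -2.6180) = -0.9039
y' = -1.5 − -3.0000·(cos -2.3680 − cos -2.6180) = -1.0481

(-0.9039, -1.0481, -2.3680)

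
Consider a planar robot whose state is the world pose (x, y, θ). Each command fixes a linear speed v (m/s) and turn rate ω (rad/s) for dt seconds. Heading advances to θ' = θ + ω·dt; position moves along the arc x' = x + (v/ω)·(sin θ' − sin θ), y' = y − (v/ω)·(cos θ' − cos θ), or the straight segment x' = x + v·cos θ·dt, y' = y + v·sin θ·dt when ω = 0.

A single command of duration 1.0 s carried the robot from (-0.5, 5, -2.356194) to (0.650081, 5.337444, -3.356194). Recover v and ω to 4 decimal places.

v = -1.2500, ω = -1.0000

Δθ = -3.356194 − -2.356194 = -1.000000
ω = Δθ/dt = -1.000000/1.0 = -1.0000
R = Δx/(sin θ' − sin θ) = 1.2500
v = R·ω = 1.2500·-1.0000 = -1.2500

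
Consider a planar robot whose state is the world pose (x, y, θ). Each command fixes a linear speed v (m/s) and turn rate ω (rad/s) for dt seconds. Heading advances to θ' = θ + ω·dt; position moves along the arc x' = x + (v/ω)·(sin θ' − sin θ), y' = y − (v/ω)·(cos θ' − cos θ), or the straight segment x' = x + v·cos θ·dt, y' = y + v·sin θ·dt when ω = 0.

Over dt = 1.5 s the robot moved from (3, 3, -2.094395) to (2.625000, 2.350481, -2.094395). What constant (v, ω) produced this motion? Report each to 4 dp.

Δθ = -2.094395 − -2.094395 = 0.000000
ω = Δθ/dt = 0.000000/1.5 = 0.0000
ω = 0 → v = (Δx·cos θ + Δy·sin θ)/dt = 0.5000

v = 0.5000, ω = 0.0000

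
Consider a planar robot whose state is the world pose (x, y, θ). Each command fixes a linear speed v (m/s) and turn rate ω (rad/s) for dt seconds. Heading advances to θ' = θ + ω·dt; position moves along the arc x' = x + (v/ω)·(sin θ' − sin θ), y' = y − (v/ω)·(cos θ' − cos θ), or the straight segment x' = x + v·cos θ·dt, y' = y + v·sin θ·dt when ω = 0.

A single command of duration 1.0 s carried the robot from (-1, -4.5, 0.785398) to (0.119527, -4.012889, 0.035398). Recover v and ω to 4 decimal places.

Δθ = 0.035398 − 0.785398 = -0.750000
ω = Δθ/dt = -0.750000/1.0 = -0.7500
R = Δx/(sin θ' − sin θ) = -1.6667
v = R·ω = -1.6667·-0.7500 = 1.2500

v = 1.2500, ω = -0.7500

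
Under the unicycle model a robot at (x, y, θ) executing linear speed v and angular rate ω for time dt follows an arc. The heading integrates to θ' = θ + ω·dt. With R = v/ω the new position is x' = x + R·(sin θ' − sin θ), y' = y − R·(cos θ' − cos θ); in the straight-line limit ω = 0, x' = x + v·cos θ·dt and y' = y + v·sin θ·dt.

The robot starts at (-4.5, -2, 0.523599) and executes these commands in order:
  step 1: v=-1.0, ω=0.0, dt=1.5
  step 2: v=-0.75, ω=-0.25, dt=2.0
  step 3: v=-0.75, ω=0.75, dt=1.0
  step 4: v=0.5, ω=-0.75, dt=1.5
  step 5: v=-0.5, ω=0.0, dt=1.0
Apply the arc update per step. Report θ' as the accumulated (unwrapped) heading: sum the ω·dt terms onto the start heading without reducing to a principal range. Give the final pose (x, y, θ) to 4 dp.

step 1: θ'=0.5236 (straight) → pose (-5.7990, -2.7500, 0.5236)
step 2: θ'=0.0236 (R=3.0000) → pose (-7.2282, -3.1511, 0.0236)
step 3: θ'=0.7736 (R=-1.0000) → pose (-7.9034, -3.4354, 0.7736)
step 4: θ'=-0.3514 (R=-0.6667) → pose (-7.2081, -3.2864, -0.3514)
step 5: θ'=-0.3514 (straight) → pose (-7.6775, -3.1143, -0.3514)

(-7.6775, -3.1143, -0.3514)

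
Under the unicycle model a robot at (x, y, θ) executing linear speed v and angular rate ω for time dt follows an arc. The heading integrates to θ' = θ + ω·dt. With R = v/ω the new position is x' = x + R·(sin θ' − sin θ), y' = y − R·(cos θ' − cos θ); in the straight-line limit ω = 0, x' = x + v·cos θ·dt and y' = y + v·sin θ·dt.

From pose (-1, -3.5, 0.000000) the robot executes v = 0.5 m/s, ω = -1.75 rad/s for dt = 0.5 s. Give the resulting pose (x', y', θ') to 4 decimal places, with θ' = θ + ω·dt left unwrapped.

θ' = 0.0000 + -1.75·0.5 = -0.8750
R = v/ω = 0.5/-1.75 = -0.2857
x' = -1 + -0.2857·(sin -0.8750 − sin 0.0000) = -0.7807
y' = -3.5 − -0.2857·(cos -0.8750 − cos 0.0000) = -3.6026

(-0.7807, -3.6026, -0.8750)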